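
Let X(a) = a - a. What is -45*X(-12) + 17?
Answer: 17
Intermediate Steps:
X(a) = 0
-45*X(-12) + 17 = -45*0 + 17 = 0 + 17 = 17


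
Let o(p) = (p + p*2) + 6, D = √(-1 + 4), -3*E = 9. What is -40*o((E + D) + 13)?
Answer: -1440 - 120*√3 ≈ -1647.8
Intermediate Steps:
E = -3 (E = -⅓*9 = -3)
D = √3 ≈ 1.7320
o(p) = 6 + 3*p (o(p) = (p + 2*p) + 6 = 3*p + 6 = 6 + 3*p)
-40*o((E + D) + 13) = -40*(6 + 3*((-3 + √3) + 13)) = -40*(6 + 3*(10 + √3)) = -40*(6 + (30 + 3*√3)) = -40*(36 + 3*√3) = -1440 - 120*√3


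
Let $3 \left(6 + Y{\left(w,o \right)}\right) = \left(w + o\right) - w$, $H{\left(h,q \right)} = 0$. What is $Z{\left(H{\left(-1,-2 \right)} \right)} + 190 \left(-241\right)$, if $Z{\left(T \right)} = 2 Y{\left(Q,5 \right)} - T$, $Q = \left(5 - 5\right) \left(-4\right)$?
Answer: $- \frac{137396}{3} \approx -45799.0$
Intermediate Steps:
$Q = 0$ ($Q = 0 \left(-4\right) = 0$)
$Y{\left(w,o \right)} = -6 + \frac{o}{3}$ ($Y{\left(w,o \right)} = -6 + \frac{\left(w + o\right) - w}{3} = -6 + \frac{\left(o + w\right) - w}{3} = -6 + \frac{o}{3}$)
$Z{\left(T \right)} = - \frac{26}{3} - T$ ($Z{\left(T \right)} = 2 \left(-6 + \frac{1}{3} \cdot 5\right) - T = 2 \left(-6 + \frac{5}{3}\right) - T = 2 \left(- \frac{13}{3}\right) - T = - \frac{26}{3} - T$)
$Z{\left(H{\left(-1,-2 \right)} \right)} + 190 \left(-241\right) = \left(- \frac{26}{3} - 0\right) + 190 \left(-241\right) = \left(- \frac{26}{3} + 0\right) - 45790 = - \frac{26}{3} - 45790 = - \frac{137396}{3}$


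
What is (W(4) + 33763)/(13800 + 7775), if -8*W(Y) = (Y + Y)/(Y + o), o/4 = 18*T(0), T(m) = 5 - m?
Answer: 12289731/7853300 ≈ 1.5649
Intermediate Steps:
o = 360 (o = 4*(18*(5 - 1*0)) = 4*(18*(5 + 0)) = 4*(18*5) = 4*90 = 360)
W(Y) = -Y/(4*(360 + Y)) (W(Y) = -(Y + Y)/(8*(Y + 360)) = -2*Y/(8*(360 + Y)) = -Y/(4*(360 + Y)))
(W(4) + 33763)/(13800 + 7775) = (-1*4/(1440 + 4*4) + 33763)/(13800 + 7775) = (-1*4/(1440 + 16) + 33763)/21575 = (-1*4/1456 + 33763)*(1/21575) = (-1*4*1/1456 + 33763)*(1/21575) = (-1/364 + 33763)*(1/21575) = (12289731/364)*(1/21575) = 12289731/7853300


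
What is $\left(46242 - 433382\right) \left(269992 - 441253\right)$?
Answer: $66301983540$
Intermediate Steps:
$\left(46242 - 433382\right) \left(269992 - 441253\right) = \left(-387140\right) \left(-171261\right) = 66301983540$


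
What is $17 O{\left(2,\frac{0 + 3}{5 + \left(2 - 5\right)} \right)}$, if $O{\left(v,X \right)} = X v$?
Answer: $51$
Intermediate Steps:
$17 O{\left(2,\frac{0 + 3}{5 + \left(2 - 5\right)} \right)} = 17 \frac{0 + 3}{5 + \left(2 - 5\right)} 2 = 17 \frac{3}{5 + \left(2 - 5\right)} 2 = 17 \frac{3}{5 - 3} \cdot 2 = 17 \cdot \frac{3}{2} \cdot 2 = 17 \cdot 3 = 51$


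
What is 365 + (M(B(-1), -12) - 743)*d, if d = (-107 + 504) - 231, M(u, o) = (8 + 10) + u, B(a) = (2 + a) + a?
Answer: -119985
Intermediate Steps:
B(a) = 2 + 2*a
M(u, o) = 18 + u
d = 166 (d = 397 - 231 = 166)
365 + (M(B(-1), -12) - 743)*d = 365 + ((18 + (2 + 2*(-1))) - 743)*166 = 365 + ((18 + (2 - 2)) - 743)*166 = 365 + ((18 + 0) - 743)*166 = 365 + (18 - 743)*166 = 365 - 725*166 = 365 - 120350 = -119985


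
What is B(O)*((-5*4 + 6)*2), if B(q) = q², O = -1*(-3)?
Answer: -252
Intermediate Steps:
O = 3
B(O)*((-5*4 + 6)*2) = 3²*((-5*4 + 6)*2) = 9*((-20 + 6)*2) = 9*(-14*2) = 9*(-28) = -252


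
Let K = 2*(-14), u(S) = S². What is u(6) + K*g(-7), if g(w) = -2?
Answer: 92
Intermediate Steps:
K = -28
u(6) + K*g(-7) = 6² - 28*(-2) = 36 + 56 = 92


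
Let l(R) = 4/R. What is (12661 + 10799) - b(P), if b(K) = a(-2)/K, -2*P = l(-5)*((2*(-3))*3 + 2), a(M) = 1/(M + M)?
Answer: 3002875/128 ≈ 23460.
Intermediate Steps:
a(M) = 1/(2*M)
P = -32/5 (P = -4/(-5)*((2*(-3))*3 + 2)/2 = -4*(-⅕)*(-6*3 + 2)/2 = -(-2)*(-18 + 2)/5 = -(-2)*(-16)/5 = -½*64/5 = -32/5 ≈ -6.4000)
b(K) = -1/(4*K) (b(K) = ((½)/(-2))/K = ((½)*(-½))/K = -1/(4*K))
(12661 + 10799) - b(P) = (12661 + 10799) - (-1)/(4*(-32/5)) = 23460 - (-1)*(-5)/(4*32) = 23460 - 1*5/128 = 23460 - 5/128 = 3002875/128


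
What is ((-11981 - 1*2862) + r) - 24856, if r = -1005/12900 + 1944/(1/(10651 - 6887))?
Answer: 6258664553/860 ≈ 7.2775e+6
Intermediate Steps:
r = 6292805693/860 (r = -1005*1/12900 + 1944/(1/3764) = -67/860 + 1944/(1/3764) = -67/860 + 1944*3764 = -67/860 + 7317216 = 6292805693/860 ≈ 7.3172e+6)
((-11981 - 1*2862) + r) - 24856 = ((-11981 - 1*2862) + 6292805693/860) - 24856 = ((-11981 - 2862) + 6292805693/860) - 24856 = (-14843 + 6292805693/860) - 24856 = 6280040713/860 - 24856 = 6258664553/860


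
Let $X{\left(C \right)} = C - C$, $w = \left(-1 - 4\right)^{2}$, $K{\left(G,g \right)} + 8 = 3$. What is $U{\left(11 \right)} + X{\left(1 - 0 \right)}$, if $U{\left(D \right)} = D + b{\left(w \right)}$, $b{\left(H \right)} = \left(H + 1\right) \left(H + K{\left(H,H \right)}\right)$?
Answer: $531$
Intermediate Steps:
$K{\left(G,g \right)} = -5$ ($K{\left(G,g \right)} = -8 + 3 = -5$)
$w = 25$ ($w = \left(-5\right)^{2} = 25$)
$b{\left(H \right)} = \left(1 + H\right) \left(-5 + H\right)$ ($b{\left(H \right)} = \left(H + 1\right) \left(H - 5\right) = \left(1 + H\right) \left(-5 + H\right)$)
$U{\left(D \right)} = 520 + D$ ($U{\left(D \right)} = D - \left(105 - 625\right) = D - -520 = D + 520 = 520 + D$)
$X{\left(C \right)} = 0$
$U{\left(11 \right)} + X{\left(1 - 0 \right)} = \left(520 + 11\right) + 0 = 531 + 0 = 531$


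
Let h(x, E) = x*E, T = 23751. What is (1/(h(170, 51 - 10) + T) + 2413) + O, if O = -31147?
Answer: -882737213/30721 ≈ -28734.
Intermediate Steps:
h(x, E) = E*x
(1/(h(170, 51 - 10) + T) + 2413) + O = (1/((51 - 10)*170 + 23751) + 2413) - 31147 = (1/(41*170 + 23751) + 2413) - 31147 = (1/(6970 + 23751) + 2413) - 31147 = (1/30721 + 2413) - 31147 = 74129774/30721 - 31147 = -882737213/30721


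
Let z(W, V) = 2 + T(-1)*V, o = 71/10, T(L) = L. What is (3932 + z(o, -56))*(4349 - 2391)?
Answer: 7812420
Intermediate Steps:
o = 71/10 (o = 71*(1/10) = 71/10 ≈ 7.1000)
z(W, V) = 2 - V
(3932 + z(o, -56))*(4349 - 2391) = (3932 + (2 - 1*(-56)))*(4349 - 2391) = (3932 + (2 + 56))*1958 = (3932 + 58)*1958 = 3990*1958 = 7812420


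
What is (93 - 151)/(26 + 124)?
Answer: -29/75 ≈ -0.38667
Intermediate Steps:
(93 - 151)/(26 + 124) = -58/150 = (1/150)*(-58) = -29/75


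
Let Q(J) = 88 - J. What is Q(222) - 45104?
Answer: -45238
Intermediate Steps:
Q(222) - 45104 = (88 - 1*222) - 45104 = (88 - 222) - 45104 = -134 - 45104 = -45238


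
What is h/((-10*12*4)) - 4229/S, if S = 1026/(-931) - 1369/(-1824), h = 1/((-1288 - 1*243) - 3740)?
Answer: 191259426167947/15896492640 ≈ 12032.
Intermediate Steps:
h = -1/5271 (h = 1/((-1288 - 243) - 3740) = 1/(-1531 - 3740) = 1/(-5271) = -1/5271 ≈ -0.00018972)
S = -31415/89376 (S = 1026*(-1/931) - 1369*(-1/1824) = -54/49 + 1369/1824 = -31415/89376 ≈ -0.35149)
h/((-10*12*4)) - 4229/S = -1/(5271*(-10*12*4)) - 4229/(-31415/89376) = -1/(5271*((-120*4))) - 4229*(-89376/31415) = -1/5271/(-480) + 377971104/31415 = -1/5271*(-1/480) + 377971104/31415 = 1/2530080 + 377971104/31415 = 191259426167947/15896492640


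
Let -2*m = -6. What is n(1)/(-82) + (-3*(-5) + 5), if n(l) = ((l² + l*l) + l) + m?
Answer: 817/41 ≈ 19.927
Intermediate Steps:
m = 3 (m = -½*(-6) = 3)
n(l) = 3 + l + 2*l² (n(l) = ((l² + l*l) + l) + 3 = ((l² + l²) + l) + 3 = (2*l² + l) + 3 = (l + 2*l²) + 3 = 3 + l + 2*l²)
n(1)/(-82) + (-3*(-5) + 5) = (3 + 1 + 2*1²)/(-82) + (-3*(-5) + 5) = -(3 + 1 + 2*1)/82 + (15 + 5) = -(3 + 1 + 2)/82 + 20 = -1/82*6 + 20 = -3/41 + 20 = 817/41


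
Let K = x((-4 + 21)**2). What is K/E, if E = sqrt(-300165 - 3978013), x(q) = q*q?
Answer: -83521*I*sqrt(4278178)/4278178 ≈ -40.38*I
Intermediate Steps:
x(q) = q**2
K = 83521 (K = ((-4 + 21)**2)**2 = (17**2)**2 = 289**2 = 83521)
E = I*sqrt(4278178) (E = sqrt(-4278178) = I*sqrt(4278178) ≈ 2068.4*I)
K/E = 83521/((I*sqrt(4278178))) = 83521*(-I*sqrt(4278178)/4278178) = -83521*I*sqrt(4278178)/4278178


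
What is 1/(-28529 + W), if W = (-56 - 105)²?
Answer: -1/2608 ≈ -0.00038344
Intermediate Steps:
W = 25921 (W = (-161)² = 25921)
1/(-28529 + W) = 1/(-28529 + 25921) = 1/(-2608) = -1/2608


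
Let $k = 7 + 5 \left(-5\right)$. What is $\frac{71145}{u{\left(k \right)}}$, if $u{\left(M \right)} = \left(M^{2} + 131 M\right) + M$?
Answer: $- \frac{2635}{76} \approx -34.671$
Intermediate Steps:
$k = -18$ ($k = 7 - 25 = -18$)
$u{\left(M \right)} = M^{2} + 132 M$
$\frac{71145}{u{\left(k \right)}} = \frac{71145}{\left(-18\right) \left(132 - 18\right)} = \frac{71145}{\left(-18\right) 114} = \frac{71145}{-2052} = 71145 \left(- \frac{1}{2052}\right) = - \frac{2635}{76}$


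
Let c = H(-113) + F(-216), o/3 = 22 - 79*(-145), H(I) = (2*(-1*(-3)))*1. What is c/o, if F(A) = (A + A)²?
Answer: 62210/11477 ≈ 5.4204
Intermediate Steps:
H(I) = 6 (H(I) = (2*3)*1 = 6*1 = 6)
o = 34431 (o = 3*(22 - 79*(-145)) = 3*(22 + 11455) = 3*11477 = 34431)
F(A) = 4*A² (F(A) = (2*A)² = 4*A²)
c = 186630 (c = 6 + 4*(-216)² = 6 + 4*46656 = 6 + 186624 = 186630)
c/o = 186630/34431 = 186630*(1/34431) = 62210/11477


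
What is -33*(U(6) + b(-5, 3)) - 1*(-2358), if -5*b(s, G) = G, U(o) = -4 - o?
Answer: 13539/5 ≈ 2707.8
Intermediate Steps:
b(s, G) = -G/5
-33*(U(6) + b(-5, 3)) - 1*(-2358) = -33*((-4 - 1*6) - 1/5*3) - 1*(-2358) = -33*((-4 - 6) - 3/5) + 2358 = -33*(-10 - 3/5) + 2358 = -33*(-53/5) + 2358 = 1749/5 + 2358 = 13539/5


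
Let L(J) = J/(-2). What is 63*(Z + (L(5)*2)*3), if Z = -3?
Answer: -1134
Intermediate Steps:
L(J) = -J/2 (L(J) = J*(-½) = -J/2)
63*(Z + (L(5)*2)*3) = 63*(-3 + (-½*5*2)*3) = 63*(-3 - 5/2*2*3) = 63*(-3 - 5*3) = 63*(-3 - 15) = 63*(-18) = -1134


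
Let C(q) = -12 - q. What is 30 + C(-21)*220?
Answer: 2010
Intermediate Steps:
30 + C(-21)*220 = 30 + (-12 - 1*(-21))*220 = 30 + (-12 + 21)*220 = 30 + 9*220 = 30 + 1980 = 2010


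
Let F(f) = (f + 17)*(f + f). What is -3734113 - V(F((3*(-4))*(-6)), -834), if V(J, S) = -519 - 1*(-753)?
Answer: -3734347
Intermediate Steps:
F(f) = 2*f*(17 + f) (F(f) = (17 + f)*(2*f) = 2*f*(17 + f))
V(J, S) = 234 (V(J, S) = -519 + 753 = 234)
-3734113 - V(F((3*(-4))*(-6)), -834) = -3734113 - 1*234 = -3734113 - 234 = -3734347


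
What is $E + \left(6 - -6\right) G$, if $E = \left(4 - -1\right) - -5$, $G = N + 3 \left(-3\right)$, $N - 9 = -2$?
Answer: $-14$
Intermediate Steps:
$N = 7$ ($N = 9 - 2 = 7$)
$G = -2$ ($G = 7 + 3 \left(-3\right) = 7 - 9 = -2$)
$E = 10$ ($E = \left(4 + 1\right) + 5 = 5 + 5 = 10$)
$E + \left(6 - -6\right) G = 10 + \left(6 - -6\right) \left(-2\right) = 10 + \left(6 + 6\right) \left(-2\right) = 10 + 12 \left(-2\right) = 10 - 24 = -14$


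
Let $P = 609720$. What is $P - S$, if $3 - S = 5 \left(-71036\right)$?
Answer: $254537$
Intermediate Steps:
$S = 355183$ ($S = 3 - 5 \left(-71036\right) = 3 - -355180 = 3 + 355180 = 355183$)
$P - S = 609720 - 355183 = 254537$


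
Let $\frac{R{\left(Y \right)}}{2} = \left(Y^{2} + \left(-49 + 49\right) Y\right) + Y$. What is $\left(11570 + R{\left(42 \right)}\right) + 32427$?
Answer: $47609$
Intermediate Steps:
$R{\left(Y \right)} = 2 Y + 2 Y^{2}$ ($R{\left(Y \right)} = 2 \left(\left(Y^{2} + \left(-49 + 49\right) Y\right) + Y\right) = 2 \left(\left(Y^{2} + 0 Y\right) + Y\right) = 2 \left(\left(Y^{2} + 0\right) + Y\right) = 2 \left(Y^{2} + Y\right) = 2 \left(Y + Y^{2}\right) = 2 Y + 2 Y^{2}$)
$\left(11570 + R{\left(42 \right)}\right) + 32427 = \left(11570 + 2 \cdot 42 \left(1 + 42\right)\right) + 32427 = \left(11570 + 2 \cdot 42 \cdot 43\right) + 32427 = \left(11570 + 3612\right) + 32427 = 15182 + 32427 = 47609$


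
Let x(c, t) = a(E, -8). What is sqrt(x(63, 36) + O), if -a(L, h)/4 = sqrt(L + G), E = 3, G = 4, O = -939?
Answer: sqrt(-939 - 4*sqrt(7)) ≈ 30.815*I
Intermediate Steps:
a(L, h) = -4*sqrt(4 + L) (a(L, h) = -4*sqrt(L + 4) = -4*sqrt(4 + L))
x(c, t) = -4*sqrt(7) (x(c, t) = -4*sqrt(4 + 3) = -4*sqrt(7))
sqrt(x(63, 36) + O) = sqrt(-4*sqrt(7) - 939) = sqrt(-939 - 4*sqrt(7))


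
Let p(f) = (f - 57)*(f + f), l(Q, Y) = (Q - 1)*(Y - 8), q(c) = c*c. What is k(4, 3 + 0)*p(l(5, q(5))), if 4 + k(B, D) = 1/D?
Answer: -16456/3 ≈ -5485.3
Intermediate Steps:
q(c) = c²
l(Q, Y) = (-1 + Q)*(-8 + Y)
k(B, D) = -4 + 1/D
p(f) = 2*f*(-57 + f) (p(f) = (-57 + f)*(2*f) = 2*f*(-57 + f))
k(4, 3 + 0)*p(l(5, q(5))) = (-4 + 1/(3 + 0))*(2*(8 - 1*5² - 8*5 + 5*5²)*(-57 + (8 - 1*5² - 8*5 + 5*5²))) = (-4 + 1/3)*(2*(8 - 1*25 - 40 + 5*25)*(-57 + (8 - 1*25 - 40 + 5*25))) = (-4 + ⅓)*(2*(8 - 25 - 40 + 125)*(-57 + (8 - 25 - 40 + 125))) = -22*68*(-57 + 68)/3 = -22*68*11/3 = -11/3*1496 = -16456/3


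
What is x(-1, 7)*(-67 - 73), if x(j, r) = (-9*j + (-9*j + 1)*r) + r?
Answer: -12040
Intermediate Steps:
x(j, r) = r - 9*j + r*(1 - 9*j) (x(j, r) = (-9*j + (1 - 9*j)*r) + r = (-9*j + r*(1 - 9*j)) + r = r - 9*j + r*(1 - 9*j))
x(-1, 7)*(-67 - 73) = (-9*(-1) + 2*7 - 9*(-1)*7)*(-67 - 73) = (9 + 14 + 63)*(-140) = 86*(-140) = -12040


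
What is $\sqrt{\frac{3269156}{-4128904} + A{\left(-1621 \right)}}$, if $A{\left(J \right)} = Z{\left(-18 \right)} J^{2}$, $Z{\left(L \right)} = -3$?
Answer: $\frac{i \sqrt{6135267005990798}}{27898} \approx 2807.7 i$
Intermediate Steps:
$A{\left(J \right)} = - 3 J^{2}$
$\sqrt{\frac{3269156}{-4128904} + A{\left(-1621 \right)}} = \sqrt{\frac{3269156}{-4128904} - 3 \left(-1621\right)^{2}} = \sqrt{3269156 \left(- \frac{1}{4128904}\right) - 7882923} = \sqrt{- \frac{817289}{1032226} - 7882923} = \sqrt{- \frac{8136958893887}{1032226}} = \frac{i \sqrt{6135267005990798}}{27898}$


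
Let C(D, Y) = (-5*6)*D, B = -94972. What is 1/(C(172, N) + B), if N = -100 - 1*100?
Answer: -1/100132 ≈ -9.9868e-6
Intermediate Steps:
N = -200 (N = -100 - 100 = -200)
C(D, Y) = -30*D
1/(C(172, N) + B) = 1/(-30*172 - 94972) = 1/(-5160 - 94972) = 1/(-100132) = -1/100132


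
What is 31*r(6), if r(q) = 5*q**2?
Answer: 5580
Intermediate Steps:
31*r(6) = 31*(5*6**2) = 31*(5*36) = 31*180 = 5580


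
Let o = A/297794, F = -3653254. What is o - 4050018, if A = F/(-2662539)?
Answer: -145964147036143097/36040369953 ≈ -4.0500e+6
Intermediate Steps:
A = 332114/242049 (A = -3653254/(-2662539) = -3653254*(-1/2662539) = 332114/242049 ≈ 1.3721)
o = 166057/36040369953 (o = (332114/242049)/297794 = (332114/242049)*(1/297794) = 166057/36040369953 ≈ 4.6075e-6)
o - 4050018 = 166057/36040369953 - 4050018 = -145964147036143097/36040369953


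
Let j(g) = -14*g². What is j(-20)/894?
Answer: -2800/447 ≈ -6.2640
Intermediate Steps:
j(-20)/894 = -14*(-20)²/894 = -14*400*(1/894) = -5600*1/894 = -2800/447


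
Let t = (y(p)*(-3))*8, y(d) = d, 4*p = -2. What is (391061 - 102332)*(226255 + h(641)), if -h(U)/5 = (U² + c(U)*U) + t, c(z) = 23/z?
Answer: -527890448925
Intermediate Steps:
p = -½ (p = (¼)*(-2) = -½ ≈ -0.50000)
t = 12 (t = -½*(-3)*8 = (3/2)*8 = 12)
h(U) = -175 - 5*U² (h(U) = -5*((U² + (23/U)*U) + 12) = -5*((U² + 23) + 12) = -5*((23 + U²) + 12) = -5*(35 + U²) = -175 - 5*U²)
(391061 - 102332)*(226255 + h(641)) = (391061 - 102332)*(226255 + (-175 - 5*641²)) = 288729*(226255 + (-175 - 5*410881)) = 288729*(226255 + (-175 - 2054405)) = 288729*(226255 - 2054580) = 288729*(-1828325) = -527890448925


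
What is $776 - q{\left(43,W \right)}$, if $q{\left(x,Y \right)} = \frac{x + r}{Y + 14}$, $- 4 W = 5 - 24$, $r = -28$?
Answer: $\frac{3876}{5} \approx 775.2$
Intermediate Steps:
$W = \frac{19}{4}$ ($W = - \frac{5 - 24}{4} = \left(- \frac{1}{4}\right) \left(-19\right) = \frac{19}{4} \approx 4.75$)
$q{\left(x,Y \right)} = \frac{-28 + x}{14 + Y}$ ($q{\left(x,Y \right)} = \frac{x - 28}{Y + 14} = \frac{-28 + x}{14 + Y}$)
$776 - q{\left(43,W \right)} = 776 - \frac{-28 + 43}{14 + \frac{19}{4}} = 776 - \frac{1}{\frac{75}{4}} \cdot 15 = 776 - \frac{4}{75} \cdot 15 = 776 - \frac{4}{5} = \frac{3876}{5}$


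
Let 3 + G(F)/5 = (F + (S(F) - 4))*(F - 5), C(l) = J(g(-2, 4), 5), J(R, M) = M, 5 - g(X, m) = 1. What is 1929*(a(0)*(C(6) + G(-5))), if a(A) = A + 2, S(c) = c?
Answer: 2662020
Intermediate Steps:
g(X, m) = 4 (g(X, m) = 5 - 1*1 = 5 - 1 = 4)
a(A) = 2 + A
C(l) = 5
G(F) = -15 + 5*(-5 + F)*(-4 + 2*F) (G(F) = -15 + 5*((F + (F - 4))*(F - 5)) = -15 + 5*((F + (-4 + F))*(-5 + F)) = -15 + 5*((-4 + 2*F)*(-5 + F)) = -15 + 5*((-5 + F)*(-4 + 2*F)) = -15 + 5*(-5 + F)*(-4 + 2*F))
1929*(a(0)*(C(6) + G(-5))) = 1929*((2 + 0)*(5 + (85 - 70*(-5) + 10*(-5)²))) = 1929*(2*(5 + (85 + 350 + 10*25))) = 1929*(2*(5 + (85 + 350 + 250))) = 1929*(2*(5 + 685)) = 1929*(2*690) = 1929*1380 = 2662020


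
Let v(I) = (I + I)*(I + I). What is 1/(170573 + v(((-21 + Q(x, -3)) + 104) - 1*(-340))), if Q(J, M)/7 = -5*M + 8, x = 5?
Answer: 1/1534797 ≈ 6.5155e-7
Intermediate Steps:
Q(J, M) = 56 - 35*M (Q(J, M) = 7*(-5*M + 8) = 7*(8 - 5*M) = 56 - 35*M)
v(I) = 4*I² (v(I) = (2*I)*(2*I) = 4*I²)
1/(170573 + v(((-21 + Q(x, -3)) + 104) - 1*(-340))) = 1/(170573 + 4*(((-21 + (56 - 35*(-3))) + 104) - 1*(-340))²) = 1/(170573 + 4*(((-21 + (56 + 105)) + 104) + 340)²) = 1/(170573 + 4*(((-21 + 161) + 104) + 340)²) = 1/(170573 + 4*((140 + 104) + 340)²) = 1/(170573 + 4*(244 + 340)²) = 1/(170573 + 4*584²) = 1/(170573 + 4*341056) = 1/(170573 + 1364224) = 1/1534797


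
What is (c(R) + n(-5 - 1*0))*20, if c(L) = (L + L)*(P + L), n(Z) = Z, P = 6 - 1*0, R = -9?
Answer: 980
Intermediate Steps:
P = 6 (P = 6 + 0 = 6)
c(L) = 2*L*(6 + L) (c(L) = (L + L)*(6 + L) = (2*L)*(6 + L) = 2*L*(6 + L))
(c(R) + n(-5 - 1*0))*20 = (2*(-9)*(6 - 9) + (-5 - 1*0))*20 = (2*(-9)*(-3) + (-5 + 0))*20 = (54 - 5)*20 = 49*20 = 980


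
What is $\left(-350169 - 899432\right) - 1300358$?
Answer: $-2549959$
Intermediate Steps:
$\left(-350169 - 899432\right) - 1300358 = -1249601 - 1300358 = -2549959$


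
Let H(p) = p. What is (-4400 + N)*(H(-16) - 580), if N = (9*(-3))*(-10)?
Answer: 2461480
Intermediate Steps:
N = 270 (N = -27*(-10) = 270)
(-4400 + N)*(H(-16) - 580) = (-4400 + 270)*(-16 - 580) = -4130*(-596) = 2461480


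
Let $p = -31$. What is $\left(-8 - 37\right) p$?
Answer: $1395$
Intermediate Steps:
$\left(-8 - 37\right) p = \left(-8 - 37\right) \left(-31\right) = \left(-45\right) \left(-31\right) = 1395$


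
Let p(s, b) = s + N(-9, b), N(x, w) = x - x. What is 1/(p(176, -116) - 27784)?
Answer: -1/27608 ≈ -3.6221e-5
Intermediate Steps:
N(x, w) = 0
p(s, b) = s (p(s, b) = s + 0 = s)
1/(p(176, -116) - 27784) = 1/(176 - 27784) = 1/(-27608) = -1/27608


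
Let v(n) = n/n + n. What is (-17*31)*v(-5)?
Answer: 2108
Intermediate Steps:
v(n) = 1 + n
(-17*31)*v(-5) = (-17*31)*(1 - 5) = -527*(-4) = 2108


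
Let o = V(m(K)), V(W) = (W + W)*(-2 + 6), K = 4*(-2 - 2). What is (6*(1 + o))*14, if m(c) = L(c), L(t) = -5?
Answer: -3276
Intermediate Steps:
K = -16 (K = 4*(-4) = -16)
m(c) = -5
V(W) = 8*W (V(W) = (2*W)*4 = 8*W)
o = -40 (o = 8*(-5) = -40)
(6*(1 + o))*14 = (6*(1 - 40))*14 = (6*(-39))*14 = -234*14 = -3276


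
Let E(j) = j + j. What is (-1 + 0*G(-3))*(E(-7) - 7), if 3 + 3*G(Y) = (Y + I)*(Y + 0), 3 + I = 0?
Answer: 21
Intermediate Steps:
E(j) = 2*j
I = -3 (I = -3 + 0 = -3)
G(Y) = -1 + Y*(-3 + Y)/3 (G(Y) = -1 + ((Y - 3)*(Y + 0))/3 = -1 + ((-3 + Y)*Y)/3 = -1 + (Y*(-3 + Y))/3 = -1 + Y*(-3 + Y)/3)
(-1 + 0*G(-3))*(E(-7) - 7) = (-1 + 0*(-1 - 1*(-3) + (⅓)*(-3)²))*(2*(-7) - 7) = (-1 + 0*(-1 + 3 + (⅓)*9))*(-14 - 7) = (-1 + 0*(-1 + 3 + 3))*(-21) = (-1 + 0*5)*(-21) = (-1 + 0)*(-21) = -1*(-21) = 21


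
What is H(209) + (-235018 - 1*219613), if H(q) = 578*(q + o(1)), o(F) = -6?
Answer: -337297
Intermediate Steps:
H(q) = -3468 + 578*q (H(q) = 578*(q - 6) = 578*(-6 + q) = -3468 + 578*q)
H(209) + (-235018 - 1*219613) = (-3468 + 578*209) + (-235018 - 1*219613) = (-3468 + 120802) + (-235018 - 219613) = 117334 - 454631 = -337297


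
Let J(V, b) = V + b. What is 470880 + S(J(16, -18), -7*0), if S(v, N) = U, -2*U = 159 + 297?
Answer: 470652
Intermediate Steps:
U = -228 (U = -(159 + 297)/2 = -1/2*456 = -228)
S(v, N) = -228
470880 + S(J(16, -18), -7*0) = 470880 - 228 = 470652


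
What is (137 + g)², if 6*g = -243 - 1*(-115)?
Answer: 120409/9 ≈ 13379.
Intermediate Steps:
g = -64/3 (g = (-243 - 1*(-115))/6 = (-243 + 115)/6 = (⅙)*(-128) = -64/3 ≈ -21.333)
(137 + g)² = (137 - 64/3)² = (347/3)² = 120409/9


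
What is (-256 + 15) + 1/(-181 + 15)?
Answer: -40007/166 ≈ -241.01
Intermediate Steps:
(-256 + 15) + 1/(-181 + 15) = -241 + 1/(-166) = -241 - 1/166 = -40007/166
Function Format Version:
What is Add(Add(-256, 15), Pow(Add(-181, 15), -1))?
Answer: Rational(-40007, 166) ≈ -241.01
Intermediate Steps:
Add(Add(-256, 15), Pow(Add(-181, 15), -1)) = Add(-241, Pow(-166, -1)) = Add(-241, Rational(-1, 166)) = Rational(-40007, 166)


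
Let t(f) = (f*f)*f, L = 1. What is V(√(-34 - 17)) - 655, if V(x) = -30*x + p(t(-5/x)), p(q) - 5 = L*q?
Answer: -650 - 78155*I*√51/2601 ≈ -650.0 - 214.59*I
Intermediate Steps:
t(f) = f³ (t(f) = f²*f = f³)
p(q) = 5 + q (p(q) = 5 + 1*q = 5 + q)
V(x) = 5 - 125/x³ - 30*x (V(x) = -30*x + (5 + (-5/x)³) = -30*x + (5 - 125/x³) = 5 - 125/x³ - 30*x)
V(√(-34 - 17)) - 655 = (5 - 125/(-34 - 17)^(3/2) - 30*√(-34 - 17)) - 655 = (5 - 125*I*√51/2601 - 30*I*√51) - 655 = (5 - 78155*I*√51/2601) - 655 = -650 - 78155*I*√51/2601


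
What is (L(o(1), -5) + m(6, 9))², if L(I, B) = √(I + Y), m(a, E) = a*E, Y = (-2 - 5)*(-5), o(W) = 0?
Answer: (54 + √35)² ≈ 3589.9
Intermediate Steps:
Y = 35 (Y = -7*(-5) = 35)
m(a, E) = E*a
L(I, B) = √(35 + I) (L(I, B) = √(I + 35) = √(35 + I))
(L(o(1), -5) + m(6, 9))² = (√(35 + 0) + 9*6)² = (√35 + 54)² = (54 + √35)²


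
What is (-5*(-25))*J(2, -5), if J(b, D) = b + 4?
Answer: 750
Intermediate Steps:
J(b, D) = 4 + b
(-5*(-25))*J(2, -5) = (-5*(-25))*(4 + 2) = 125*6 = 750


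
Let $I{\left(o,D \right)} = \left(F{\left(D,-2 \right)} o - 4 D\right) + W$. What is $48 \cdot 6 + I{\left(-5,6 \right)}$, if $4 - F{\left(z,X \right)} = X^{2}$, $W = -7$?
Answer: $257$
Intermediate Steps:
$F{\left(z,X \right)} = 4 - X^{2}$
$I{\left(o,D \right)} = -7 - 4 D$ ($I{\left(o,D \right)} = \left(\left(4 - \left(-2\right)^{2}\right) o - 4 D\right) - 7 = \left(\left(4 - 4\right) o - 4 D\right) - 7 = \left(0 o - 4 D\right) - 7 = \left(0 - 4 D\right) - 7 = - 4 D - 7 = -7 - 4 D$)
$48 \cdot 6 + I{\left(-5,6 \right)} = 48 \cdot 6 - 31 = 288 - 31 = 257$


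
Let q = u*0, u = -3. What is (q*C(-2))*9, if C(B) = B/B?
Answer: 0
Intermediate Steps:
C(B) = 1
q = 0 (q = -3*0 = 0)
(q*C(-2))*9 = (0*1)*9 = 0*9 = 0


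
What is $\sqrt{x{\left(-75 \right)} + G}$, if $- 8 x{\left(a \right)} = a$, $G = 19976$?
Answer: $\frac{\sqrt{319766}}{4} \approx 141.37$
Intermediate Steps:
$x{\left(a \right)} = - \frac{a}{8}$
$\sqrt{x{\left(-75 \right)} + G} = \sqrt{\left(- \frac{1}{8}\right) \left(-75\right) + 19976} = \sqrt{\frac{75}{8} + 19976} = \sqrt{\frac{159883}{8}} = \frac{\sqrt{319766}}{4}$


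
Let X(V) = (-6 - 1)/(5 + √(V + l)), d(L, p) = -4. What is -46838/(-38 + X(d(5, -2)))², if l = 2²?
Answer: -1170950/38809 ≈ -30.172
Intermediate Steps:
l = 4
X(V) = -7/(5 + √(4 + V)) (X(V) = (-6 - 1)/(5 + √(V + 4)) = -7/(5 + √(4 + V)))
-46838/(-38 + X(d(5, -2)))² = -46838/(-38 - 7/(5 + √(4 - 4)))² = -46838/(-38 - 7/(5 + √0))² = -46838/(-38 - 7/(5 + 0))² = -46838/(-38 - 7/5)² = -46838/((-197/5)²) = -46838/38809/25 = -46838*25/38809 = -1170950/38809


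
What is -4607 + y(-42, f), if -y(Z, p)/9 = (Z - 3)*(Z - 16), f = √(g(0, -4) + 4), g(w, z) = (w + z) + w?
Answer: -28097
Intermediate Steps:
g(w, z) = z + 2*w
f = 0 (f = √((-4 + 2*0) + 4) = √((-4 + 0) + 4) = √(-4 + 4) = √0 = 0)
y(Z, p) = -9*(-16 + Z)*(-3 + Z) (y(Z, p) = -9*(Z - 3)*(Z - 16) = -9*(-3 + Z)*(-16 + Z) = -9*(-16 + Z)*(-3 + Z))
-4607 + y(-42, f) = -4607 + (-432 - 9*(-42)² + 171*(-42)) = -4607 + (-432 - 9*1764 - 7182) = -4607 + (-432 - 15876 - 7182) = -4607 - 23490 = -28097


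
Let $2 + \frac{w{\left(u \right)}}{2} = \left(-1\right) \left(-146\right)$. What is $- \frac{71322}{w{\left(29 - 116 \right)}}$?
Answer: $- \frac{11887}{48} \approx -247.65$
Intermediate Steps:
$w{\left(u \right)} = 288$ ($w{\left(u \right)} = -4 + 2 \left(\left(-1\right) \left(-146\right)\right) = -4 + 2 \cdot 146 = -4 + 292 = 288$)
$- \frac{71322}{w{\left(29 - 116 \right)}} = - \frac{71322}{288} = \left(-71322\right) \frac{1}{288} = - \frac{11887}{48}$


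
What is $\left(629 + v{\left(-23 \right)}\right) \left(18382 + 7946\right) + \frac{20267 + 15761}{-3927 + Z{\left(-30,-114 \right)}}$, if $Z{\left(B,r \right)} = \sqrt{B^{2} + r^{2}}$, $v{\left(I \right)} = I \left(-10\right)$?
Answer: $\frac{116150180734220}{5135811} - \frac{72056 \sqrt{386}}{5135811} \approx 2.2616 \cdot 10^{7}$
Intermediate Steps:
$v{\left(I \right)} = - 10 I$
$\left(629 + v{\left(-23 \right)}\right) \left(18382 + 7946\right) + \frac{20267 + 15761}{-3927 + Z{\left(-30,-114 \right)}} = \left(629 - -230\right) \left(18382 + 7946\right) + \frac{20267 + 15761}{-3927 + \sqrt{\left(-30\right)^{2} + \left(-114\right)^{2}}} = \left(629 + 230\right) 26328 + \frac{36028}{-3927 + \sqrt{900 + 12996}} = 859 \cdot 26328 + \frac{36028}{-3927 + \sqrt{13896}} = 22615752 + \frac{36028}{-3927 + 6 \sqrt{386}}$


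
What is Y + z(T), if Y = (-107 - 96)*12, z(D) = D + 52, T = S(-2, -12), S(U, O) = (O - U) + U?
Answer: -2396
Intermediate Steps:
S(U, O) = O
T = -12
z(D) = 52 + D
Y = -2436 (Y = -203*12 = -2436)
Y + z(T) = -2436 + (52 - 12) = -2436 + 40 = -2396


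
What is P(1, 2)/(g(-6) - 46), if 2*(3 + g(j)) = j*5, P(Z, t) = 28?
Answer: -7/16 ≈ -0.43750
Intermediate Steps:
g(j) = -3 + 5*j/2 (g(j) = -3 + (j*5)/2 = -3 + (5*j)/2 = -3 + 5*j/2)
P(1, 2)/(g(-6) - 46) = 28/((-3 + (5/2)*(-6)) - 46) = 28/((-3 - 15) - 46) = 28/(-18 - 46) = 28/(-64) = 28*(-1/64) = -7/16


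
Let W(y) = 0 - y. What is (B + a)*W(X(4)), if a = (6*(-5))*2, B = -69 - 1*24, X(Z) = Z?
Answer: 612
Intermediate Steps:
W(y) = -y
B = -93 (B = -69 - 24 = -93)
a = -60 (a = -30*2 = -60)
(B + a)*W(X(4)) = (-93 - 60)*(-1*4) = -153*(-4) = 612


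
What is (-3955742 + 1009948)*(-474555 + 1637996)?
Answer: -3427257517154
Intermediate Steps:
(-3955742 + 1009948)*(-474555 + 1637996) = -2945794*1163441 = -3427257517154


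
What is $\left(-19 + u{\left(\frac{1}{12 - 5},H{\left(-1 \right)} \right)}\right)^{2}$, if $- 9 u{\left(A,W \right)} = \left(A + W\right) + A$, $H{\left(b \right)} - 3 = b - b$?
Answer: $\frac{1488400}{3969} \approx 375.01$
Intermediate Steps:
$H{\left(b \right)} = 3$ ($H{\left(b \right)} = 3 + \left(b - b\right) = 3 + 0 = 3$)
$u{\left(A,W \right)} = - \frac{2 A}{9} - \frac{W}{9}$ ($u{\left(A,W \right)} = - \frac{\left(A + W\right) + A}{9} = - \frac{W + 2 A}{9} = - \frac{2 A}{9} - \frac{W}{9}$)
$\left(-19 + u{\left(\frac{1}{12 - 5},H{\left(-1 \right)} \right)}\right)^{2} = \left(-19 - \left(\frac{1}{3} + \frac{2}{9 \left(12 - 5\right)}\right)\right)^{2} = \left(-19 - \left(\frac{1}{3} + \frac{2}{9 \cdot 7}\right)\right)^{2} = \left(-19 - \frac{23}{63}\right)^{2} = \left(- \frac{1220}{63}\right)^{2} = \frac{1488400}{3969}$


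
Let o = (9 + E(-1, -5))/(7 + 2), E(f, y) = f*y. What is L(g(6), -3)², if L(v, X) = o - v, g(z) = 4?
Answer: 484/81 ≈ 5.9753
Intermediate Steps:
o = 14/9 (o = (9 - 1*(-5))/(7 + 2) = (9 + 5)/9 = 14*(⅑) = 14/9 ≈ 1.5556)
L(v, X) = 14/9 - v
L(g(6), -3)² = (14/9 - 1*4)² = (14/9 - 4)² = (-22/9)² = 484/81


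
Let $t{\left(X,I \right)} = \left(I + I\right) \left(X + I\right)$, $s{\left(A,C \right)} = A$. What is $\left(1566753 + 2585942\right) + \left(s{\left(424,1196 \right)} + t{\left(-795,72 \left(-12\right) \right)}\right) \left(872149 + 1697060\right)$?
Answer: $7366378536479$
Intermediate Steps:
$t{\left(X,I \right)} = 2 I \left(I + X\right)$
$\left(1566753 + 2585942\right) + \left(s{\left(424,1196 \right)} + t{\left(-795,72 \left(-12\right) \right)}\right) \left(872149 + 1697060\right) = \left(1566753 + 2585942\right) + \left(424 + 2 \cdot 72 \left(-12\right) \left(72 \left(-12\right) - 795\right)\right) \left(872149 + 1697060\right) = 4152695 + \left(424 + 2 \left(-864\right) \left(-864 - 795\right)\right) 2569209 = 4152695 + \left(424 + 2 \left(-864\right) \left(-1659\right)\right) 2569209 = 4152695 + \left(424 + 2866752\right) 2569209 = 4152695 + 2867176 \cdot 2569209 = 4152695 + 7366374383784 = 7366378536479$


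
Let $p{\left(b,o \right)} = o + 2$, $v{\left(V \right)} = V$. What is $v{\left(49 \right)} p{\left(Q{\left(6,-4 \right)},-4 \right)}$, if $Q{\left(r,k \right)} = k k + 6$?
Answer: $-98$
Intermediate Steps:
$Q{\left(r,k \right)} = 6 + k^{2}$ ($Q{\left(r,k \right)} = k^{2} + 6 = 6 + k^{2}$)
$p{\left(b,o \right)} = 2 + o$
$v{\left(49 \right)} p{\left(Q{\left(6,-4 \right)},-4 \right)} = 49 \left(2 - 4\right) = 49 \left(-2\right) = -98$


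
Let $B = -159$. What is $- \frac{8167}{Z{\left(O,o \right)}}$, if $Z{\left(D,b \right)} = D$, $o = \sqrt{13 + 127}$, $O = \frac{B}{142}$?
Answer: $\frac{1159714}{159} \approx 7293.8$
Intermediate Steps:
$O = - \frac{159}{142} \approx -1.1197$
$o = 2 \sqrt{35}$ ($o = \sqrt{140} = 2 \sqrt{35} \approx 11.832$)
$- \frac{8167}{Z{\left(O,o \right)}} = - \frac{8167}{- \frac{159}{142}} = \left(-8167\right) \left(- \frac{142}{159}\right) = \frac{1159714}{159}$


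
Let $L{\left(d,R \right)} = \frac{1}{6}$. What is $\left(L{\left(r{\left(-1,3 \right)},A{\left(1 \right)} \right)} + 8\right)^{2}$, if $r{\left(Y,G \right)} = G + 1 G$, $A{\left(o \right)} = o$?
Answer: $\frac{2401}{36} \approx 66.694$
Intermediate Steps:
$r{\left(Y,G \right)} = 2 G$ ($r{\left(Y,G \right)} = G + G = 2 G$)
$L{\left(d,R \right)} = \frac{1}{6}$
$\left(L{\left(r{\left(-1,3 \right)},A{\left(1 \right)} \right)} + 8\right)^{2} = \left(\frac{1}{6} + 8\right)^{2} = \left(\frac{49}{6}\right)^{2} = \frac{2401}{36}$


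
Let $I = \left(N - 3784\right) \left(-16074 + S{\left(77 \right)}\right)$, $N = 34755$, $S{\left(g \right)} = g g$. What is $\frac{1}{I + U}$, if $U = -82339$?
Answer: $- \frac{1}{314283134} \approx -3.1818 \cdot 10^{-9}$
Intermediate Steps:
$S{\left(g \right)} = g^{2}$
$I = -314200795$ ($I = \left(34755 - 3784\right) \left(-16074 + 77^{2}\right) = 30971 \left(-16074 + 5929\right) = 30971 \left(-10145\right) = -314200795$)
$\frac{1}{I + U} = \frac{1}{-314200795 - 82339} = \frac{1}{-314283134} = - \frac{1}{314283134}$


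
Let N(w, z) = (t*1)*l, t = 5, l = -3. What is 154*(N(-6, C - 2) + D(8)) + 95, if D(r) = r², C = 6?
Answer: 7641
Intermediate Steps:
N(w, z) = -15 (N(w, z) = (5*1)*(-3) = 5*(-3) = -15)
154*(N(-6, C - 2) + D(8)) + 95 = 154*(-15 + 8²) + 95 = 154*(-15 + 64) + 95 = 154*49 + 95 = 7546 + 95 = 7641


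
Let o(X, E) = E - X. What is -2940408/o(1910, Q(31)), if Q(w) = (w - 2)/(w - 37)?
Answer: 17642448/11489 ≈ 1535.6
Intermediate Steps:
Q(w) = (-2 + w)/(-37 + w)
-2940408/o(1910, Q(31)) = -2940408/((-2 + 31)/(-37 + 31) - 1*1910) = -2940408/(29/(-6) - 1910) = -2940408/(-⅙*29 - 1910) = -2940408/(-29/6 - 1910) = -2940408/(-11489/6) = -2940408*(-6/11489) = 17642448/11489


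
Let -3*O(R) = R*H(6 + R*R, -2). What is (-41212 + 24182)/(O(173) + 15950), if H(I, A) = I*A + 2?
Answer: -8515/1734169 ≈ -0.0049101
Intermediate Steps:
H(I, A) = 2 + A*I (H(I, A) = A*I + 2 = 2 + A*I)
O(R) = -R*(-10 - 2*R**2)/3 (O(R) = -R*(2 - 2*(6 + R*R))/3 = -R*(2 - 2*(6 + R**2))/3 = -R*(2 + (-12 - 2*R**2))/3 = -R*(-10 - 2*R**2)/3)
(-41212 + 24182)/(O(173) + 15950) = (-41212 + 24182)/((2/3)*173*(5 + 173**2) + 15950) = -17030/((2/3)*173*(5 + 29929) + 15950) = -17030/((2/3)*173*29934 + 15950) = -17030/(3452388 + 15950) = -17030/3468338 = -17030*1/3468338 = -8515/1734169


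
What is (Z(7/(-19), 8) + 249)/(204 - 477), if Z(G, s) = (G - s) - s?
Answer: -340/399 ≈ -0.85213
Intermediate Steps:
Z(G, s) = G - 2*s
(Z(7/(-19), 8) + 249)/(204 - 477) = ((7/(-19) - 2*8) + 249)/(204 - 477) = ((7*(-1/19) - 16) + 249)/(-273) = ((-7/19 - 16) + 249)*(-1/273) = (-311/19 + 249)*(-1/273) = (4420/19)*(-1/273) = -340/399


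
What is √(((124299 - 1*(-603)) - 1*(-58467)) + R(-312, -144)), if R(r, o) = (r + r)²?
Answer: √572745 ≈ 756.80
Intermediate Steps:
R(r, o) = 4*r² (R(r, o) = (2*r)² = 4*r²)
√(((124299 - 1*(-603)) - 1*(-58467)) + R(-312, -144)) = √(((124299 - 1*(-603)) - 1*(-58467)) + 4*(-312)²) = √(((124299 + 603) + 58467) + 4*97344) = √((124902 + 58467) + 389376) = √(183369 + 389376) = √572745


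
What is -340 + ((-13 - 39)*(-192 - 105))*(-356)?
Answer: -5498404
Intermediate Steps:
-340 + ((-13 - 39)*(-192 - 105))*(-356) = -340 - 52*(-297)*(-356) = -340 + 15444*(-356) = -340 - 5498064 = -5498404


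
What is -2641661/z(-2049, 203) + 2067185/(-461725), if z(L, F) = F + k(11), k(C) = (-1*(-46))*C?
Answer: -244237311878/65472605 ≈ -3730.4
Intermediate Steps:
k(C) = 46*C
z(L, F) = 506 + F (z(L, F) = F + 46*11 = F + 506 = 506 + F)
-2641661/z(-2049, 203) + 2067185/(-461725) = -2641661/(506 + 203) + 2067185/(-461725) = -2641661/709 + 2067185*(-1/461725) = -2641661*1/709 - 413437/92345 = -2641661/709 - 413437/92345 = -244237311878/65472605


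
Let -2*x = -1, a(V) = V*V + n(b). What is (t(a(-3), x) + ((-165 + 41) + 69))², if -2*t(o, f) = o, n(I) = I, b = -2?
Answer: 13689/4 ≈ 3422.3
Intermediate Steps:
a(V) = -2 + V² (a(V) = V*V - 2 = V² - 2 = -2 + V²)
x = ½ (x = -½*(-1) = ½ ≈ 0.50000)
t(o, f) = -o/2
(t(a(-3), x) + ((-165 + 41) + 69))² = (-(-2 + (-3)²)/2 + ((-165 + 41) + 69))² = (-(-2 + 9)/2 + (-124 + 69))² = (-½*7 - 55)² = (-7/2 - 55)² = (-117/2)² = 13689/4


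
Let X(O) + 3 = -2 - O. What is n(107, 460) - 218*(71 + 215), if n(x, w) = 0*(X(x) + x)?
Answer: -62348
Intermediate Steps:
X(O) = -5 - O (X(O) = -3 + (-2 - O) = -5 - O)
n(x, w) = 0 (n(x, w) = 0*((-5 - x) + x) = 0*(-5) = 0)
n(107, 460) - 218*(71 + 215) = 0 - 218*(71 + 215) = 0 - 218*286 = 0 - 1*62348 = 0 - 62348 = -62348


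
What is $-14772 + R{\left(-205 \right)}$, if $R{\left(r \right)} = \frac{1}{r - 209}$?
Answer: $- \frac{6115609}{414} \approx -14772.0$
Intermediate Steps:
$R{\left(r \right)} = \frac{1}{-209 + r}$
$-14772 + R{\left(-205 \right)} = -14772 + \frac{1}{-209 - 205} = -14772 + \frac{1}{-414} = -14772 - \frac{1}{414} = - \frac{6115609}{414}$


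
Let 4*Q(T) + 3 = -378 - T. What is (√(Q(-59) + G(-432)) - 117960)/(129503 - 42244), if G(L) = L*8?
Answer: -117960/87259 + I*√14146/174518 ≈ -1.3518 + 0.00068152*I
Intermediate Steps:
Q(T) = -381/4 - T/4 (Q(T) = -¾ + (-378 - T)/4 = -¾ + (-189/2 - T/4) = -381/4 - T/4)
G(L) = 8*L
(√(Q(-59) + G(-432)) - 117960)/(129503 - 42244) = (√((-381/4 - ¼*(-59)) + 8*(-432)) - 117960)/(129503 - 42244) = (√((-381/4 + 59/4) - 3456) - 117960)/87259 = (√(-161/2 - 3456) - 117960)*(1/87259) = (√(-7073/2) - 117960)*(1/87259) = (I*√14146/2 - 117960)*(1/87259) = (-117960 + I*√14146/2)*(1/87259) = -117960/87259 + I*√14146/174518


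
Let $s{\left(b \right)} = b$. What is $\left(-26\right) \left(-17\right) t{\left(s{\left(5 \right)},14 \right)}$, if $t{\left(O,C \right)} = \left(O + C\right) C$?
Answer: $117572$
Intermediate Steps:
$t{\left(O,C \right)} = C \left(C + O\right)$ ($t{\left(O,C \right)} = \left(C + O\right) C = C \left(C + O\right)$)
$\left(-26\right) \left(-17\right) t{\left(s{\left(5 \right)},14 \right)} = \left(-26\right) \left(-17\right) 14 \left(14 + 5\right) = 442 \cdot 14 \cdot 19 = 442 \cdot 266 = 117572$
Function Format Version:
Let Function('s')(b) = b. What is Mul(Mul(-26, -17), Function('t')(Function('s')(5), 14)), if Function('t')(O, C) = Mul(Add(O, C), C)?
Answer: 117572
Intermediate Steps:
Function('t')(O, C) = Mul(C, Add(C, O)) (Function('t')(O, C) = Mul(Add(C, O), C) = Mul(C, Add(C, O)))
Mul(Mul(-26, -17), Function('t')(Function('s')(5), 14)) = Mul(Mul(-26, -17), Mul(14, Add(14, 5))) = Mul(442, Mul(14, 19)) = Mul(442, 266) = 117572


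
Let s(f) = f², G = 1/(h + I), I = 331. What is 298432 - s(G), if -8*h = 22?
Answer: 514487516592/1723969 ≈ 2.9843e+5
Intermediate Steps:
h = -11/4 (h = -⅛*22 = -11/4 ≈ -2.7500)
G = 4/1313 (G = 1/(-11/4 + 331) = 1/(1313/4) = 4/1313 ≈ 0.0030465)
298432 - s(G) = 298432 - (4/1313)² = 298432 - 1*16/1723969 = 298432 - 16/1723969 = 514487516592/1723969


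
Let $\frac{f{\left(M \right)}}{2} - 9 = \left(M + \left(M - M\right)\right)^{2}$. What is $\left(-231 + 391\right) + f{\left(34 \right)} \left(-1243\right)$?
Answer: $-2896030$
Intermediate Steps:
$f{\left(M \right)} = 18 + 2 M^{2}$ ($f{\left(M \right)} = 18 + 2 \left(M + \left(M - M\right)\right)^{2} = 18 + 2 \left(M + 0\right)^{2} = 18 + 2 M^{2}$)
$\left(-231 + 391\right) + f{\left(34 \right)} \left(-1243\right) = \left(-231 + 391\right) + \left(18 + 2 \cdot 34^{2}\right) \left(-1243\right) = 160 + \left(18 + 2 \cdot 1156\right) \left(-1243\right) = 160 + \left(18 + 2312\right) \left(-1243\right) = 160 + 2330 \left(-1243\right) = 160 - 2896190 = -2896030$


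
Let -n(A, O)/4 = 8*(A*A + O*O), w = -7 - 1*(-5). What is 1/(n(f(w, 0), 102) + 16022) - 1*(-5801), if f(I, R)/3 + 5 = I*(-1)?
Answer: 1853407897/319498 ≈ 5801.0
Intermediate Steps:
w = -2 (w = -7 + 5 = -2)
f(I, R) = -15 - 3*I (f(I, R) = -15 + 3*(I*(-1)) = -15 + 3*(-I) = -15 - 3*I)
n(A, O) = -32*A² - 32*O² (n(A, O) = -32*(A*A + O*O) = -32*(A² + O²) = -4*(8*A² + 8*O²) = -32*A² - 32*O²)
1/(n(f(w, 0), 102) + 16022) - 1*(-5801) = 1/((-32*(-15 - 3*(-2))² - 32*102²) + 16022) - 1*(-5801) = 1/((-32*(-15 + 6)² - 32*10404) + 16022) + 5801 = 1/((-32*(-9)² - 332928) + 16022) + 5801 = 1/((-32*81 - 332928) + 16022) + 5801 = 1/((-2592 - 332928) + 16022) + 5801 = 1/(-335520 + 16022) + 5801 = 1/(-319498) + 5801 = -1/319498 + 5801 = 1853407897/319498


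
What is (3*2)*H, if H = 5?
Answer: 30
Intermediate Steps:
(3*2)*H = (3*2)*5 = 6*5 = 30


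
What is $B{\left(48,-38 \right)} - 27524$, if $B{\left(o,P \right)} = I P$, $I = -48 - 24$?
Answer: $-24788$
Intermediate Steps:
$I = -72$ ($I = -48 - 24 = -72$)
$B{\left(o,P \right)} = - 72 P$
$B{\left(48,-38 \right)} - 27524 = \left(-72\right) \left(-38\right) - 27524 = 2736 - 27524 = -24788$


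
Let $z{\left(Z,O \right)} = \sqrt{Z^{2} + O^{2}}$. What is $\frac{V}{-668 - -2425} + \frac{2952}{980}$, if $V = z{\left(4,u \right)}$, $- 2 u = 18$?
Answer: $\frac{738}{245} + \frac{\sqrt{97}}{1757} \approx 3.0178$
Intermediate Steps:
$u = -9$ ($u = \left(- \frac{1}{2}\right) 18 = -9$)
$z{\left(Z,O \right)} = \sqrt{O^{2} + Z^{2}}$
$V = \sqrt{97}$ ($V = \sqrt{\left(-9\right)^{2} + 4^{2}} = \sqrt{81 + 16} = \sqrt{97} \approx 9.8489$)
$\frac{V}{-668 - -2425} + \frac{2952}{980} = \frac{\sqrt{97}}{-668 - -2425} + \frac{2952}{980} = \frac{\sqrt{97}}{-668 + 2425} + 2952 \cdot \frac{1}{980} = \frac{\sqrt{97}}{1757} + \frac{738}{245} = \frac{738}{245} + \frac{\sqrt{97}}{1757}$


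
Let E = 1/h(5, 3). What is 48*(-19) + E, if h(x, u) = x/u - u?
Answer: -3651/4 ≈ -912.75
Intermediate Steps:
h(x, u) = -u + x/u
E = -¾ (E = 1/(-1*3 + 5/3) = 1/(-3 + 5*(⅓)) = 1/(-3 + 5/3) = 1/(-4/3) = -¾ ≈ -0.75000)
48*(-19) + E = 48*(-19) - ¾ = -912 - ¾ = -3651/4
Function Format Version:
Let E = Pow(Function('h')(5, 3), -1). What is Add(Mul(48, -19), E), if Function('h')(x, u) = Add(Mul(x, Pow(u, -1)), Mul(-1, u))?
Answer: Rational(-3651, 4) ≈ -912.75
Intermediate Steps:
Function('h')(x, u) = Add(Mul(-1, u), Mul(x, Pow(u, -1)))
E = Rational(-3, 4) (E = Pow(Add(Mul(-1, 3), Mul(5, Pow(3, -1))), -1) = Pow(Add(-3, Mul(5, Rational(1, 3))), -1) = Pow(Add(-3, Rational(5, 3)), -1) = Pow(Rational(-4, 3), -1) = Rational(-3, 4) ≈ -0.75000)
Add(Mul(48, -19), E) = Add(Mul(48, -19), Rational(-3, 4)) = Add(-912, Rational(-3, 4)) = Rational(-3651, 4)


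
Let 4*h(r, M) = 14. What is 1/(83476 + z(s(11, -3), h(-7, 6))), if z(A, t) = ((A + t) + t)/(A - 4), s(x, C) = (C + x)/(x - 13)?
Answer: 8/667805 ≈ 1.1980e-5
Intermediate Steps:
h(r, M) = 7/2 (h(r, M) = (1/4)*14 = 7/2)
s(x, C) = (C + x)/(-13 + x)
z(A, t) = (A + 2*t)/(-4 + A)
1/(83476 + z(s(11, -3), h(-7, 6))) = 1/(83476 + ((-3 + 11)/(-13 + 11) + 2*(7/2))/(-4 + (-3 + 11)/(-13 + 11))) = 1/(83476 + (8/(-2) + 7)/(-4 + 8/(-2))) = 1/(83476 + (-1/2*8 + 7)/(-4 - 1/2*8)) = 1/(83476 + (-4 + 7)/(-4 - 4)) = 1/(83476 + 3/(-8)) = 1/(83476 - 1/8*3) = 1/(83476 - 3/8) = 1/(667805/8) = 8/667805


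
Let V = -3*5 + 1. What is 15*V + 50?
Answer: -160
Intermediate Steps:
V = -14 (V = -15 + 1 = -14)
15*V + 50 = 15*(-14) + 50 = -210 + 50 = -160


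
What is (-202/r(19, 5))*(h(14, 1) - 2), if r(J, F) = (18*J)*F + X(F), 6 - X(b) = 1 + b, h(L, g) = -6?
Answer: 808/855 ≈ 0.94503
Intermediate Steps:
X(b) = 5 - b (X(b) = 6 - (1 + b) = 6 + (-1 - b) = 5 - b)
r(J, F) = 5 - F + 18*F*J (r(J, F) = (18*J)*F + (5 - F) = 18*F*J + (5 - F) = 5 - F + 18*F*J)
(-202/r(19, 5))*(h(14, 1) - 2) = (-202/(5 - 1*5 + 18*5*19))*(-6 - 2) = -202/(5 - 5 + 1710)*(-8) = -202/1710*(-8) = -202*1/1710*(-8) = -101/855*(-8) = 808/855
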